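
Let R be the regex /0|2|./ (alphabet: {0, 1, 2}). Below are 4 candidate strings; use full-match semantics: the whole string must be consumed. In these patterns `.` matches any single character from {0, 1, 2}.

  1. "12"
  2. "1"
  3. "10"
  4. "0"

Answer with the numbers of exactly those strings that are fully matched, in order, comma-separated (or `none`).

1 → no match
2 → match
3 → no match
4 → match

2, 4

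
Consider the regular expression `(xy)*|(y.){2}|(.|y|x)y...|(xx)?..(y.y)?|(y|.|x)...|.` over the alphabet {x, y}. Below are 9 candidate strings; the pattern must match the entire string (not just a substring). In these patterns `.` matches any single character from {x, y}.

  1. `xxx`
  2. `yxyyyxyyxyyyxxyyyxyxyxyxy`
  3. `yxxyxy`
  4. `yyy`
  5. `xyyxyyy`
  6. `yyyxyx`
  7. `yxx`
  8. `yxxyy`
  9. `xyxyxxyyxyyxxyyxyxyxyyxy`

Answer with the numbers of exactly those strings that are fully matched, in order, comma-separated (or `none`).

1. `xxx` → no match
2 → no match
3. `yxxyxy` → no match
4. `yyy` → no match
5. `xyyxyyy` → no match
6. `yyyxyx` → no match
7. `yxx` → no match
8. `yxxyy` → no match
9 → no match

none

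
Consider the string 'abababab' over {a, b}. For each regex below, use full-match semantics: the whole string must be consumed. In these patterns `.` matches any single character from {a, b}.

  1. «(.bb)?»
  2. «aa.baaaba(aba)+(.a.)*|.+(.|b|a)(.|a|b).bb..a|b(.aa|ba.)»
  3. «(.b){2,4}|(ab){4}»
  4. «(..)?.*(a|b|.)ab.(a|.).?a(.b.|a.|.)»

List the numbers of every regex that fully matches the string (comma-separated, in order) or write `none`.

1 → no match
2 → no match
3 → match
4 → match

3, 4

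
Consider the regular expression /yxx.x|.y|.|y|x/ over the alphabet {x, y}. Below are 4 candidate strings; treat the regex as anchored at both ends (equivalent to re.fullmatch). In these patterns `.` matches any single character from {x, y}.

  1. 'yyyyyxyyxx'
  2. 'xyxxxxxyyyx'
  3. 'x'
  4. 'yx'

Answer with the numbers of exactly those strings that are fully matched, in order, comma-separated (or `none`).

1 → no match
2 → no match
3 → match
4 → no match

3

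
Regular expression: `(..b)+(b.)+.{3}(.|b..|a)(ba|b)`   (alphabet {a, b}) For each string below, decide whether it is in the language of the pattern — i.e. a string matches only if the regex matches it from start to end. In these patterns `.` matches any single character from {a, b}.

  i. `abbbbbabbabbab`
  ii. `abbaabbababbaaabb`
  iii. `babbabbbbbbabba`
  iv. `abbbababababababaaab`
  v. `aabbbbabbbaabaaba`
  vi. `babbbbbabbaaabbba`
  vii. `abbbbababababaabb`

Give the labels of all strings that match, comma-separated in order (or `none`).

i, ii, iii, iv, v, vi

i → match
ii → match
iii → match
iv → match
v → match
vi → match
vii → no match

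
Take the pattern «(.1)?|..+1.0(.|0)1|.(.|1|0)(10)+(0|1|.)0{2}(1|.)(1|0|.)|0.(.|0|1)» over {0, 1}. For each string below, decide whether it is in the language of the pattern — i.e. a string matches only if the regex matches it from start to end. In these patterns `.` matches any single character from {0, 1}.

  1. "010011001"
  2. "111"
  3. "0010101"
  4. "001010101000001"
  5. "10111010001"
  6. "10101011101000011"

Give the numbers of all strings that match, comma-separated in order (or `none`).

1, 4, 5

1 → match
2 → no match
3 → no match
4 → match
5 → match
6 → no match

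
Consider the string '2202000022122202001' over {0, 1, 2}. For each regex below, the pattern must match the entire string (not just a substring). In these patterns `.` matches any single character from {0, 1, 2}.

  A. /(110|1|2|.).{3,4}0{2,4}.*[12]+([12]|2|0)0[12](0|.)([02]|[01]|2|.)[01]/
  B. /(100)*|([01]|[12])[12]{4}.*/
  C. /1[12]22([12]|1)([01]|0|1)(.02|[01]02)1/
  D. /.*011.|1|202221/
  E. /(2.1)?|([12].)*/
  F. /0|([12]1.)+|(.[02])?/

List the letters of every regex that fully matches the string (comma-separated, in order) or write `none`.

A

A → match
B → no match
C → no match — must start with '1'
D → no match
E → no match
F → no match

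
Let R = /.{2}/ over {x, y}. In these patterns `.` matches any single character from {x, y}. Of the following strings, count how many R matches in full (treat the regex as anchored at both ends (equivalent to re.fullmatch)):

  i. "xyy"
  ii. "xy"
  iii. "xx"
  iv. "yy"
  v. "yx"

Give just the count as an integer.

4

i → no match
ii → match
iii → match
iv → match
v → match
Total matched: 4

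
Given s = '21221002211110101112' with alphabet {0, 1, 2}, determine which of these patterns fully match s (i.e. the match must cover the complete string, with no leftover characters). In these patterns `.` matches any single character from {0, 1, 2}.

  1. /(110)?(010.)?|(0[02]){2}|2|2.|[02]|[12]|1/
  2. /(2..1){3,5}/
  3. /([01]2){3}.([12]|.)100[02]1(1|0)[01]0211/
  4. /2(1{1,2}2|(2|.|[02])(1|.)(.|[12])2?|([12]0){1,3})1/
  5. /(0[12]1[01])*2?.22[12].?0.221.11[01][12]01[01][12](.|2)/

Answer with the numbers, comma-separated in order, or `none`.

1 → no match
2 → no match — must end with '1'
3 → no match — must end with '0211'
4 → no match — must end with '1'
5 → match

5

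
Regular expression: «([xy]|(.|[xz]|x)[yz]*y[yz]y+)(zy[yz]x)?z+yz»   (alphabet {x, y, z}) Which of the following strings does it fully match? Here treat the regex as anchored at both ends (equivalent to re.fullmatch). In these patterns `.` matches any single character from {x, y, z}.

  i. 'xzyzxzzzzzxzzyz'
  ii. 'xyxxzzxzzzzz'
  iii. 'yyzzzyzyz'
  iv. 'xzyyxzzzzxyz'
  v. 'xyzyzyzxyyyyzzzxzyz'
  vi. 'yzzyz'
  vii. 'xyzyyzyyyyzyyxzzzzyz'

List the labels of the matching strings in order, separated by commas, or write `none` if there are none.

i → no match
ii. 'xyxxzzxzzzzz' → no match — must end with 'zyz'
iii. 'yyzzzyzyz' → no match
iv. 'xzyyxzzzzxyz' → no match — must end with 'zyz'
v → no match
vi. 'yzzyz' → match
vii → match

vi, vii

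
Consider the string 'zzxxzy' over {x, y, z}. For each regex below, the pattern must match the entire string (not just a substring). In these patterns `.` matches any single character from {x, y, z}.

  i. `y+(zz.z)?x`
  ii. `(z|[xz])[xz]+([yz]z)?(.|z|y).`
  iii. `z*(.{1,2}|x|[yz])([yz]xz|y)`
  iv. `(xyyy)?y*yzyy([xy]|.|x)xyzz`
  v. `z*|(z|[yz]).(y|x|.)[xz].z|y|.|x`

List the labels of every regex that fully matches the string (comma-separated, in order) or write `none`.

i → no match — must start with 'y'
ii → match
iii → no match
iv → no match — must end with 'xyzz'
v → no match

ii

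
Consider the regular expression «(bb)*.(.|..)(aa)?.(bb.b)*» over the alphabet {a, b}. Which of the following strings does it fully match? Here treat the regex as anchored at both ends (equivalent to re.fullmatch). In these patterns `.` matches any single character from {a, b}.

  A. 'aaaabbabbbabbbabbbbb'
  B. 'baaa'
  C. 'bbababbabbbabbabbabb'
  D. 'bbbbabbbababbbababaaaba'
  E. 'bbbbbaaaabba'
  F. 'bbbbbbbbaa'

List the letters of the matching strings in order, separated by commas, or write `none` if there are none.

A → match
B → match
C → no match
D → no match
E → no match
F → match

A, B, F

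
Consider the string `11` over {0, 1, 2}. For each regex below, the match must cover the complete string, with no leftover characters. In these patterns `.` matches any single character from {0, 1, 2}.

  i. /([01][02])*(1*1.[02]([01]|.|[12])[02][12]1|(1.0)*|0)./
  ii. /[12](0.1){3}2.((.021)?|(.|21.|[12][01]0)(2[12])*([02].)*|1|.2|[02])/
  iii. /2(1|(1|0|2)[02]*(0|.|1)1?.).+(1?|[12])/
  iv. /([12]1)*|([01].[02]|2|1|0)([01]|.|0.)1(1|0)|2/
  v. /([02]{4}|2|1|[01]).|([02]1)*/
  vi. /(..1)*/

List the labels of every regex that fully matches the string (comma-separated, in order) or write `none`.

i → no match
ii → no match
iii → no match — must start with `2`
iv → match
v → match
vi → no match

iv, v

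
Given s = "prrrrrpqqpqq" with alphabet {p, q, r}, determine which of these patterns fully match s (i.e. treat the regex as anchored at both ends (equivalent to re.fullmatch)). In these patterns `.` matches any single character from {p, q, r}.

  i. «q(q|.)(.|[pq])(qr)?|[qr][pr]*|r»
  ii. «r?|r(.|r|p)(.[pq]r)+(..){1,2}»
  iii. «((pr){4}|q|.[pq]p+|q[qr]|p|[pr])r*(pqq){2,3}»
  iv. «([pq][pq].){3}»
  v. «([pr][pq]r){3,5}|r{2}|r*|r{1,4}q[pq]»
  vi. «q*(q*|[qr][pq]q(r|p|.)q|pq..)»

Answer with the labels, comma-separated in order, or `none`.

iii

i → no match
ii → no match
iii → match
iv → no match
v → no match
vi → no match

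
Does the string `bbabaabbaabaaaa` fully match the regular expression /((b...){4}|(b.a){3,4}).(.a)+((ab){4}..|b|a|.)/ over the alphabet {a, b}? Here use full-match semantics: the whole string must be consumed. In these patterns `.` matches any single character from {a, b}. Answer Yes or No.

Yes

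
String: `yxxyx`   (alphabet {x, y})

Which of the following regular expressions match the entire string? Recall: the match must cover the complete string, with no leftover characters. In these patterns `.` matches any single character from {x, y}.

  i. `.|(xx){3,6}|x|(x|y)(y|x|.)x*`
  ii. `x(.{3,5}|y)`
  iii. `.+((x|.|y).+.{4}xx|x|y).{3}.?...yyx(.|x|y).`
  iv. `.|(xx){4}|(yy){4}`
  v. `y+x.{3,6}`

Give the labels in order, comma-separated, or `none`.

v

i → no match
ii → no match — must start with `x`
iii → no match
iv → no match
v → match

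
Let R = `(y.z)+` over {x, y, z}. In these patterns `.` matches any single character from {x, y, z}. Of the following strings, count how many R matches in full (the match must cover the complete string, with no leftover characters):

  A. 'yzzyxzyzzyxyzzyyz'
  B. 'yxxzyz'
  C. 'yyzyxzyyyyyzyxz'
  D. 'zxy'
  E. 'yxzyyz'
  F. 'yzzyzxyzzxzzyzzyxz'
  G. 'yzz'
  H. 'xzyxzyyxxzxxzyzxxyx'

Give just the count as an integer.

2

A → no match
B → no match
C → no match
D → no match — must start with 'y'
E → match
F → no match
G → match
H → no match — must start with 'y'
Total matched: 2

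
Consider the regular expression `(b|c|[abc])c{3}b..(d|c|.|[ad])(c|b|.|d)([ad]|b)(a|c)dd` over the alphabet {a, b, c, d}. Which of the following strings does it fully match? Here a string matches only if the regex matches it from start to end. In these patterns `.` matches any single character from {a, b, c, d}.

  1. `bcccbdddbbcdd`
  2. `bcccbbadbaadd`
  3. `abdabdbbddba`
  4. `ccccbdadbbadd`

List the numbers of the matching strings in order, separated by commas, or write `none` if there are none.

1, 2, 4

1 → match
2 → match
3. `abdabdbbddba` → no match — must end with `dd`
4 → match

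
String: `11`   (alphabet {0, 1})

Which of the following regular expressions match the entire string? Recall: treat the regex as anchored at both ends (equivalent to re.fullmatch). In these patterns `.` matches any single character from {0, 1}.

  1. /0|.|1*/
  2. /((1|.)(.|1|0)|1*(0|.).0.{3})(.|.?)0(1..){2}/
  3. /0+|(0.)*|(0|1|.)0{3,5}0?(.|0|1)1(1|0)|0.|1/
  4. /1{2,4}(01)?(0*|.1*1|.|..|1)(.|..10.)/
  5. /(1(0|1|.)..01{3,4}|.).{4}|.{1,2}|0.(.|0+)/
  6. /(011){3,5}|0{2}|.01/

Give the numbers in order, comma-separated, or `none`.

1, 5

1 → match
2 → no match
3 → no match
4 → no match
5 → match
6 → no match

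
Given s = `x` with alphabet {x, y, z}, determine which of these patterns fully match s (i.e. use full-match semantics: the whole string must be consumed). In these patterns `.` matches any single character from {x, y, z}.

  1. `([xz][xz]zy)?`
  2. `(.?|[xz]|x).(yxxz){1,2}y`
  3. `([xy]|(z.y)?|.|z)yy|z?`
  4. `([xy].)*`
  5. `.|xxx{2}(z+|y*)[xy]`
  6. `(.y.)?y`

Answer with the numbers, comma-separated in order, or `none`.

5

1 → no match
2 → no match — must end with `yxxzy`
3 → no match
4 → no match
5 → match
6 → no match — must end with `y`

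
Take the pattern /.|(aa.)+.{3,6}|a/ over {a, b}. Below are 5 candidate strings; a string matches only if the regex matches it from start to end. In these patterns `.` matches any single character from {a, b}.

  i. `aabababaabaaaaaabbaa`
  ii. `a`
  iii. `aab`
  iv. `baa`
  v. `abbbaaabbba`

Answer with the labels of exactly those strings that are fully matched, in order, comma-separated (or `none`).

i → no match
ii → match
iii → no match
iv → no match
v → no match

ii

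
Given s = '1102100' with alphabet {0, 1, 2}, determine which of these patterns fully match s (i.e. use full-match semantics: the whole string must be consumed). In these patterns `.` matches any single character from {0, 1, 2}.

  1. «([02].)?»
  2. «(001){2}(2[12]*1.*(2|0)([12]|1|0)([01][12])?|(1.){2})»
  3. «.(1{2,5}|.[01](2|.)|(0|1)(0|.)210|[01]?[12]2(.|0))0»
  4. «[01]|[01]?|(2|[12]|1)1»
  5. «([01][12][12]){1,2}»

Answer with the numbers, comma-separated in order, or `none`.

1 → no match
2 → no match — must start with '001'
3 → match
4 → no match
5 → no match

3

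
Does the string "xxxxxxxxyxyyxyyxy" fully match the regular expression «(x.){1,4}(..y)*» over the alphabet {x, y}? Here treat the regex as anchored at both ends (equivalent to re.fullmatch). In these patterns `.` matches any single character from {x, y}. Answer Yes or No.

Yes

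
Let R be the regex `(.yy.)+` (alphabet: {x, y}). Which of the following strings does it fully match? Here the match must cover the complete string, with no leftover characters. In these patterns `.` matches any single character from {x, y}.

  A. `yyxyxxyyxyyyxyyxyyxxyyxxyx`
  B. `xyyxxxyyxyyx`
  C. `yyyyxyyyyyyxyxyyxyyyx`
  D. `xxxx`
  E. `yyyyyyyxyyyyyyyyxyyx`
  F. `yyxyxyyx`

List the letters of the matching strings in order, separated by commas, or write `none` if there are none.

E

A → no match
B → no match
C → no match
D → no match
E → match
F → no match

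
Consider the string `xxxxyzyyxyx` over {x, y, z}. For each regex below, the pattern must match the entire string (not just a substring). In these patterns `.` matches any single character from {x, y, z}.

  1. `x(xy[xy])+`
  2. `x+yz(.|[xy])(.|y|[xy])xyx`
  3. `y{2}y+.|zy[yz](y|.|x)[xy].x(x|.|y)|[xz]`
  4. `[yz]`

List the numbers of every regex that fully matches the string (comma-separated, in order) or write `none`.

1 → no match — must start with `xxy`
2 → match
3 → no match
4 → no match

2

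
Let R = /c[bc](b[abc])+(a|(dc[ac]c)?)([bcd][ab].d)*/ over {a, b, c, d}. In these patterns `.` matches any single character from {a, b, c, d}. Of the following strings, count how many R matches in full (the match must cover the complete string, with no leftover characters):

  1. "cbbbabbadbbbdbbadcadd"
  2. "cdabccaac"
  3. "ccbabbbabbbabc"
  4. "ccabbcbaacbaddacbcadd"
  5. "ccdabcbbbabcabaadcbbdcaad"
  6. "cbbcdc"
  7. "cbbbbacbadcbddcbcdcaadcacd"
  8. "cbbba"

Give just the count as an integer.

1 → match
2 → no match
3 → match
4 → no match
5 → no match
6 → no match
7 → match
8 → match
Total matched: 4

4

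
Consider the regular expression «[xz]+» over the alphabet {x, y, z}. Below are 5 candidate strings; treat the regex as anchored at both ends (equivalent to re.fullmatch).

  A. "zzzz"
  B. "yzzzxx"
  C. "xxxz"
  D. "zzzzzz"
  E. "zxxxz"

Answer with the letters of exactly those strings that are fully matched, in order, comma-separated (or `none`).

A, C, D, E

A → match
B → no match
C → match
D → match
E → match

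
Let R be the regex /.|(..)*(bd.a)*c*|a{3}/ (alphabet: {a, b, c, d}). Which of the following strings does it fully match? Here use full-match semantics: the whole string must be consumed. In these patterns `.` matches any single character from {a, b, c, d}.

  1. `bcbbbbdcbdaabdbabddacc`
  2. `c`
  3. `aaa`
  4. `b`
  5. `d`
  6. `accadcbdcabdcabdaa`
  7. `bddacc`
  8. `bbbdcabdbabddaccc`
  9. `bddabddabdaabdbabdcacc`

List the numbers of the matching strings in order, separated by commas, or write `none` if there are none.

1 → match
2. `c` → match
3. `aaa` → match
4. `b` → match
5. `d` → match
6 → match
7. `bddacc` → match
8 → match
9 → match

1, 2, 3, 4, 5, 6, 7, 8, 9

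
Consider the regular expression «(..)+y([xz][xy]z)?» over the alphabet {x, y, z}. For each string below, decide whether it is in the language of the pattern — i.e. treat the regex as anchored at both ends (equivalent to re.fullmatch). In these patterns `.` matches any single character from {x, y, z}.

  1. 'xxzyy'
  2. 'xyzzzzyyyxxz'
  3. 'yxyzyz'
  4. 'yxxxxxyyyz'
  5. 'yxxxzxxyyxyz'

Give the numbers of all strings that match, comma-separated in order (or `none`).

1, 2, 3, 5

1. 'xxzyy' → match
2. 'xyzzzzyyyxxz' → match
3. 'yxyzyz' → match
4. 'yxxxxxyyyz' → no match
5. 'yxxxzxxyyxyz' → match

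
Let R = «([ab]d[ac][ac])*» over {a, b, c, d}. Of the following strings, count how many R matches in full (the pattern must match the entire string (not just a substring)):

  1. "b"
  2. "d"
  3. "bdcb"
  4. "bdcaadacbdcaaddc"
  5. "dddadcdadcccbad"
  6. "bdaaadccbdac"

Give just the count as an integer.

1

1 → no match
2 → no match
3 → no match
4 → no match
5 → no match
6 → match
Total matched: 1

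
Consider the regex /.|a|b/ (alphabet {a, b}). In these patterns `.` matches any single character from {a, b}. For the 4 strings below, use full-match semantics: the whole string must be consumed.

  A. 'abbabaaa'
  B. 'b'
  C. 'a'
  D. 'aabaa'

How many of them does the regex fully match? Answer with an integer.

2

A. 'abbabaaa' → no match
B. 'b' → match
C. 'a' → match
D. 'aabaa' → no match
Total matched: 2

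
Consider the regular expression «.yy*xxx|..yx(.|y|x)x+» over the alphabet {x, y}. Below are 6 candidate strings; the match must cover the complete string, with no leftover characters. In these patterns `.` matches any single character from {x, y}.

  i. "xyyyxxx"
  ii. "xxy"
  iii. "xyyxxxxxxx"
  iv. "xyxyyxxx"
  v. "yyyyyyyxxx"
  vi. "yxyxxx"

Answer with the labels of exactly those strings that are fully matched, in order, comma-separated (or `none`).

i, iii, v, vi

i → match
ii → no match
iii → match
iv → no match
v → match
vi → match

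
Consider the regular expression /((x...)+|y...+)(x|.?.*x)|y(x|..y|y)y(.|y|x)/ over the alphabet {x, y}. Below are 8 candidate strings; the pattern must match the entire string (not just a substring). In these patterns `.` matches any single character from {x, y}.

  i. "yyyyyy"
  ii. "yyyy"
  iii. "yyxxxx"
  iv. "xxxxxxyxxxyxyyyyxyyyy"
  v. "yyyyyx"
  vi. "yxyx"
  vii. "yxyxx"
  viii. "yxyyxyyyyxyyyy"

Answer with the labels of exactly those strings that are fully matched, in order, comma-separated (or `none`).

i → match
ii → match
iii → match
iv → no match
v → match
vi → match
vii → match
viii → no match

i, ii, iii, v, vi, vii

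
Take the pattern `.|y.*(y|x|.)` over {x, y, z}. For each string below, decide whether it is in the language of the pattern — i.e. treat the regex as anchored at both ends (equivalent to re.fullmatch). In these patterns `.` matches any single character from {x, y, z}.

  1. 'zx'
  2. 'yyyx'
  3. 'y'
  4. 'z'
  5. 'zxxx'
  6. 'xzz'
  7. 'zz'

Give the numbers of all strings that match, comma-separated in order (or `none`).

2, 3, 4

1 → no match
2 → match
3 → match
4 → match
5 → no match
6 → no match
7 → no match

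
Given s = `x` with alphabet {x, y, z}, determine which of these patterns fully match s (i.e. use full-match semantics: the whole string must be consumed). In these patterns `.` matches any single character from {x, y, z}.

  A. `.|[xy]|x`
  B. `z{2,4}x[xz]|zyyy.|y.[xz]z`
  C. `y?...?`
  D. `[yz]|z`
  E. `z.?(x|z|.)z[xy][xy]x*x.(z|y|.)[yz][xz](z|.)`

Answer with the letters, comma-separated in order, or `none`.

A → match
B → no match
C → no match
D → no match
E → no match — must start with `z`

A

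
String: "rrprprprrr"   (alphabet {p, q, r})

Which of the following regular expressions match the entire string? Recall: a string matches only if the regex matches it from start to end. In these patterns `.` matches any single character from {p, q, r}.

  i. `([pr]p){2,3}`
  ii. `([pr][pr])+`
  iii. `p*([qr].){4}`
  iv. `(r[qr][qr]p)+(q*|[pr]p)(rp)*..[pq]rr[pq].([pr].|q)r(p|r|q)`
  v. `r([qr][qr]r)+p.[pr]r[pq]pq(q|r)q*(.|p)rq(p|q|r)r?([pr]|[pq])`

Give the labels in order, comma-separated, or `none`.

ii

i → no match — must end with "p"
ii → match
iii → no match
iv → no match
v → no match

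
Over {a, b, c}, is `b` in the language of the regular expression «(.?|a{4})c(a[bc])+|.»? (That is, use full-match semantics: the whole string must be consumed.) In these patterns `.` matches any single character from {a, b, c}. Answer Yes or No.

Yes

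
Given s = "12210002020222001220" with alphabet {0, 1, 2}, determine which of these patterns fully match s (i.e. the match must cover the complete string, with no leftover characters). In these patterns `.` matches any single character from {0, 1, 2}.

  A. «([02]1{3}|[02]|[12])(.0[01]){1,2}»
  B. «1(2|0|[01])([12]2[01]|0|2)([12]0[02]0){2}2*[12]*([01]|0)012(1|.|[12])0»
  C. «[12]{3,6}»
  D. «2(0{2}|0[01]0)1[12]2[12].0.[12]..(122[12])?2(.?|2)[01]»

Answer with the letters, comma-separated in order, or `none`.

A → no match
B → match
C → no match
D → no match — must start with "20"

B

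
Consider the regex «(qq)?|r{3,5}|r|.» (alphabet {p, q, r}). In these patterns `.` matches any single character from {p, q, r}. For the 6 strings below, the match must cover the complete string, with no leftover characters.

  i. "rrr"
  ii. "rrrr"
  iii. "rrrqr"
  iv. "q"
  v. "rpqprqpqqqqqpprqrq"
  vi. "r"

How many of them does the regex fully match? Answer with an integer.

4

i → match
ii → match
iii → no match
iv → match
v → no match
vi → match
Total matched: 4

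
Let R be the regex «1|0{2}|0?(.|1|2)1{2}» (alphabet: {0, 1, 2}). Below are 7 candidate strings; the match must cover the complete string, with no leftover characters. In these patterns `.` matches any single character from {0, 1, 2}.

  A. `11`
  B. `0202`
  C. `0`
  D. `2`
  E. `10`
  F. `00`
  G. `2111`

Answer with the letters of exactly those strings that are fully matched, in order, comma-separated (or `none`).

A → no match
B → no match
C → no match
D → no match
E → no match
F → match
G → no match

F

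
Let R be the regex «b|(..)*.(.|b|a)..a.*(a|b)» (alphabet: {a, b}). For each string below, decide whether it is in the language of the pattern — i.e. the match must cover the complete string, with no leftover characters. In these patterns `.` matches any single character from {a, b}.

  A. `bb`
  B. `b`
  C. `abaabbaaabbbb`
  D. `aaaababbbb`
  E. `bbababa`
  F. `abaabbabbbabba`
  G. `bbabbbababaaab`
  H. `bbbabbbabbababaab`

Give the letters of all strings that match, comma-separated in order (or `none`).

A → no match
B → match
C → match
D → no match
E → match
F → match
G → match
H → match

B, C, E, F, G, H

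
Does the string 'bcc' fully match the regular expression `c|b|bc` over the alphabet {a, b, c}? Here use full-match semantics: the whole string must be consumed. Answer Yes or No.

No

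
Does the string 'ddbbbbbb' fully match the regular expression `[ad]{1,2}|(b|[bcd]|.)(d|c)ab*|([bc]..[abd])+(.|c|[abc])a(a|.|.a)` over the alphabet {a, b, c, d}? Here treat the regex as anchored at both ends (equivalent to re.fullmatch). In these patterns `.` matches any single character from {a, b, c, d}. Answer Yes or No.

No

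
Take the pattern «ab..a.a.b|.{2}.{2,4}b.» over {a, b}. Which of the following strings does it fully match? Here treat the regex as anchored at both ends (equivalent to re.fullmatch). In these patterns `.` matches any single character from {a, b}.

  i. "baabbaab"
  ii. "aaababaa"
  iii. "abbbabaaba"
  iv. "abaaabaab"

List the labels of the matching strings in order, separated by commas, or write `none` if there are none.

i → no match
ii → no match
iii → no match
iv → match

iv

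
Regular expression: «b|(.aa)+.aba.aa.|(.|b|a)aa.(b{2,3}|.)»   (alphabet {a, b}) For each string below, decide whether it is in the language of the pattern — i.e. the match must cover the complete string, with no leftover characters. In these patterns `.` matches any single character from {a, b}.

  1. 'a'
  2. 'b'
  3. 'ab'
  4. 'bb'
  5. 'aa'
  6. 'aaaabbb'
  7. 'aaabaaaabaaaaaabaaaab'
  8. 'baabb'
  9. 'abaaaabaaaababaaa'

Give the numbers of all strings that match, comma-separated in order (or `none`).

1 → no match
2 → match
3 → no match
4 → no match
5 → no match
6 → match
7 → no match
8 → match
9 → no match

2, 6, 8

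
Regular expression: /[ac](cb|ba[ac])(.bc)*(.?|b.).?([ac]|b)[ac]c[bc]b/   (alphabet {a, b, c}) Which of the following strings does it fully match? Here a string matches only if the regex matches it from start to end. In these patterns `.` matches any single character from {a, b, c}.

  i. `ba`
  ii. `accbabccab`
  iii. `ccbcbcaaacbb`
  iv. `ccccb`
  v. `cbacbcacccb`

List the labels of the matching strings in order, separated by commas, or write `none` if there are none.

iii, v

i. `ba` → no match — must end with `b`
ii. `accbabccab` → no match
iii. `ccbcbcaaacbb` → match
iv. `ccccb` → no match
v. `cbacbcacccb` → match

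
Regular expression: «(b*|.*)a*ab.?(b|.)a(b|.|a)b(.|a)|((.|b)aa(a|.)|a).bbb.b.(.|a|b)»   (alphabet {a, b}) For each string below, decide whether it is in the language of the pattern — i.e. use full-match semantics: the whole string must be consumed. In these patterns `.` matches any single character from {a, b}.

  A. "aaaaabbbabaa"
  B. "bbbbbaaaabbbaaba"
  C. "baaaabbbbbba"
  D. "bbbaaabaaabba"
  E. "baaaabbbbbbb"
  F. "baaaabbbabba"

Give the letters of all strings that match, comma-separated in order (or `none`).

A → match
B → match
C → match
D → match
E → match
F → match

A, B, C, D, E, F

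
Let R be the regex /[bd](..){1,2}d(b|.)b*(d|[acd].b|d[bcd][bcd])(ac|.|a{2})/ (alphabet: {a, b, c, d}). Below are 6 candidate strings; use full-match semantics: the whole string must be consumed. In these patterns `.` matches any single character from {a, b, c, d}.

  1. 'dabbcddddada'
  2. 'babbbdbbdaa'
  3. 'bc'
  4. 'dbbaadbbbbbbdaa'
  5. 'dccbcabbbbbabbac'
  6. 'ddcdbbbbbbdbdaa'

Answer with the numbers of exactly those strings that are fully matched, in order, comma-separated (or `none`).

1. 'dabbcddddada' → no match
2. 'babbbdbbdaa' → match
3. 'bc' → no match
4 → match
5 → no match
6 → match

2, 4, 6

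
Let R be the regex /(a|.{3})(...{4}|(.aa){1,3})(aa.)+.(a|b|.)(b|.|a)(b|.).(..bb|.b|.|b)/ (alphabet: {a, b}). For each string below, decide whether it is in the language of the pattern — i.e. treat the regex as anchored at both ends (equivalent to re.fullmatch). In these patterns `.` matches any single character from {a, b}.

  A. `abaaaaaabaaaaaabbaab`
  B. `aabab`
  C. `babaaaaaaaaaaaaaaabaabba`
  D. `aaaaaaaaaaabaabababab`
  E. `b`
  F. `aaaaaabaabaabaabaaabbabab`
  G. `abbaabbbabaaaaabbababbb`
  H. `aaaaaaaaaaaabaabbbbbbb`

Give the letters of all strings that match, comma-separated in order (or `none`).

A → no match
B → no match
C → match
D → match
E → no match
F → match
G → no match
H → match

C, D, F, H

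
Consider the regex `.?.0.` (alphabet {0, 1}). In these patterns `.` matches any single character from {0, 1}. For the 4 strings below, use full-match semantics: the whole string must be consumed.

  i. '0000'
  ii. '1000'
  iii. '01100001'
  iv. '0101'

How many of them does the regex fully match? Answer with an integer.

i. '0000' → match
ii. '1000' → match
iii. '01100001' → no match
iv. '0101' → match
Total matched: 3

3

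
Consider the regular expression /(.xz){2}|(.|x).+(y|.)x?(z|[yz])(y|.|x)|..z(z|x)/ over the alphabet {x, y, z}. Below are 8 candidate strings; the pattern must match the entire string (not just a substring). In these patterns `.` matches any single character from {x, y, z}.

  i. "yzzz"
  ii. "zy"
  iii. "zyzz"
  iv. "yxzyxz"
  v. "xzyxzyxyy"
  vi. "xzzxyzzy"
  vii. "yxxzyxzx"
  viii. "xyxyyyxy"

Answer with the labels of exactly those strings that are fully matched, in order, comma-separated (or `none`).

i → match
ii → no match
iii → match
iv → match
v → match
vi → match
vii → match
viii → no match

i, iii, iv, v, vi, vii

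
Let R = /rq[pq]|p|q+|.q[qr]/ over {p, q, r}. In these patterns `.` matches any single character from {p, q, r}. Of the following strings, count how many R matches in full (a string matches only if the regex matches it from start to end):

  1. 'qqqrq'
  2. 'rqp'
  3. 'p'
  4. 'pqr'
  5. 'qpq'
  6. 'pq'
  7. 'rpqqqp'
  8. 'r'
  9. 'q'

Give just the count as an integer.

4

1. 'qqqrq' → no match
2. 'rqp' → match
3. 'p' → match
4. 'pqr' → match
5. 'qpq' → no match
6. 'pq' → no match
7. 'rpqqqp' → no match
8. 'r' → no match
9. 'q' → match
Total matched: 4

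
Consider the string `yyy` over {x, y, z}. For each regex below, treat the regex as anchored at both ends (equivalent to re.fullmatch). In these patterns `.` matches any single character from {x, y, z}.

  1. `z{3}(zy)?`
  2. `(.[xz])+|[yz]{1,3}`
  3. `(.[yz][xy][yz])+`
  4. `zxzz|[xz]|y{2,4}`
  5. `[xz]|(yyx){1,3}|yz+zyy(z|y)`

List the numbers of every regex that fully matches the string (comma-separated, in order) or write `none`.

2, 4

1 → no match — must start with `z`
2 → match
3 → no match
4 → match
5 → no match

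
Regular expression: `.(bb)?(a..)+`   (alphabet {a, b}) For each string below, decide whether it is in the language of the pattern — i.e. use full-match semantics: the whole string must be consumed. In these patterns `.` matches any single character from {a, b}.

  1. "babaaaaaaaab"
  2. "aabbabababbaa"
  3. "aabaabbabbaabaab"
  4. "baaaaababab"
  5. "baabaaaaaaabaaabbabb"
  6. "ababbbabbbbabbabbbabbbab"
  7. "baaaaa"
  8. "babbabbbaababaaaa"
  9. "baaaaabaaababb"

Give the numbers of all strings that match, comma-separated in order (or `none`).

1 → no match
2 → no match
3 → match
4 → no match
5 → no match
6 → no match
7 → no match
8 → no match
9 → no match

3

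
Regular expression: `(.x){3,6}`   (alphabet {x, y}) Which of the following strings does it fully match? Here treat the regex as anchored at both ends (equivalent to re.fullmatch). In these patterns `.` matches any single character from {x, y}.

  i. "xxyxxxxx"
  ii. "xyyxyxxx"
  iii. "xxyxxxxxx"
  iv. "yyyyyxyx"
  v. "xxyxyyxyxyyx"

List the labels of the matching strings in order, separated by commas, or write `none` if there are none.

i

i. "xxyxxxxx" → match
ii. "xyyxyxxx" → no match
iii. "xxyxxxxxx" → no match
iv. "yyyyyxyx" → no match
v. "xxyxyyxyxyyx" → no match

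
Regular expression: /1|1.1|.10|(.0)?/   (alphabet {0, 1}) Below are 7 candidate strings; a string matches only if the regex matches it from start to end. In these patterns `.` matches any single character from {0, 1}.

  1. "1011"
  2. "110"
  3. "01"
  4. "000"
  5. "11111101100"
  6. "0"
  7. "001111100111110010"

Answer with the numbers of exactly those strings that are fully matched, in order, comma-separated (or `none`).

2

1 → no match
2 → match
3 → no match
4 → no match
5 → no match
6 → no match
7 → no match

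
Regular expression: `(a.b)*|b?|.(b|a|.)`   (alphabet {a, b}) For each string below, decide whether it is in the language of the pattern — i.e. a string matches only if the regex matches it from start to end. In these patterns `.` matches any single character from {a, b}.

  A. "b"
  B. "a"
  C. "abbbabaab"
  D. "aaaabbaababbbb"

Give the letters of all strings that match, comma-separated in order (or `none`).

A → match
B → no match
C → no match
D → no match

A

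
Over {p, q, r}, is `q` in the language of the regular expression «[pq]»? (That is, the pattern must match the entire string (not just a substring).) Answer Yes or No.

Yes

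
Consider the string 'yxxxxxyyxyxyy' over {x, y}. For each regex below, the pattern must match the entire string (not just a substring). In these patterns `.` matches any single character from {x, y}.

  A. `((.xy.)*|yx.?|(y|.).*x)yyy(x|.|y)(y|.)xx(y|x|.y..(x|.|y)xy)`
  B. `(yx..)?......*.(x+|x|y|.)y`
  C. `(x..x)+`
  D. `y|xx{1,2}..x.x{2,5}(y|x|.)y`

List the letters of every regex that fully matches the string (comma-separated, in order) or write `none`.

A → no match
B → match
C → no match — must start with 'x'
D → no match

B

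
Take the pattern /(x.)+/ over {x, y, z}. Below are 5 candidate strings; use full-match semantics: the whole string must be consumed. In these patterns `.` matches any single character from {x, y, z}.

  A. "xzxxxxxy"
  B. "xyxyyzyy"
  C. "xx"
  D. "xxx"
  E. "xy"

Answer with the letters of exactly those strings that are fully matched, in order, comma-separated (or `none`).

A, C, E

A → match
B → no match
C → match
D → no match
E → match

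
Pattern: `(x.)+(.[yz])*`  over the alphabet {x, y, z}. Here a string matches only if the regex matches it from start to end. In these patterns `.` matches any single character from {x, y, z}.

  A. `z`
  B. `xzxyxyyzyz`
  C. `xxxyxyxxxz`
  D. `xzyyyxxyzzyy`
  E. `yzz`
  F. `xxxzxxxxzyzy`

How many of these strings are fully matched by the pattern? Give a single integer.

3

A. `z` → no match — must start with `x`
B. `xzxyxyyzyz` → match
C. `xxxyxyxxxz` → match
D. `xzyyyxxyzzyy` → no match
E. `yzz` → no match — must start with `x`
F. `xxxzxxxxzyzy` → match
Total matched: 3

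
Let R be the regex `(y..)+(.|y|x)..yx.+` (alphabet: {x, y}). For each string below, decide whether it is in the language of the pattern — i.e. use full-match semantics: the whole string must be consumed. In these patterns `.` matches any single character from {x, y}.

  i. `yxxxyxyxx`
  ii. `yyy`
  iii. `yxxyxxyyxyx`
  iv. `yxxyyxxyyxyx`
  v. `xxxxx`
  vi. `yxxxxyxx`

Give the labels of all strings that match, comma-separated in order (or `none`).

i

i → match
ii → no match
iii → no match
iv → no match
v → no match — must start with `y`
vi → no match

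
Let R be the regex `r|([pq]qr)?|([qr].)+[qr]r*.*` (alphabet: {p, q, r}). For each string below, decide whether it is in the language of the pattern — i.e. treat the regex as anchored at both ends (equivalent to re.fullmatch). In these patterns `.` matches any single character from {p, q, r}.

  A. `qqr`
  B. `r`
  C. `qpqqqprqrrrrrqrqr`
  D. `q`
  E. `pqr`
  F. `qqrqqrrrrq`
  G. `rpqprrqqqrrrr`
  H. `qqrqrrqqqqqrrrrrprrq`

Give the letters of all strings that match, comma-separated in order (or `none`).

A → match
B → match
C → match
D → no match
E → match
F → match
G → match
H → match

A, B, C, E, F, G, H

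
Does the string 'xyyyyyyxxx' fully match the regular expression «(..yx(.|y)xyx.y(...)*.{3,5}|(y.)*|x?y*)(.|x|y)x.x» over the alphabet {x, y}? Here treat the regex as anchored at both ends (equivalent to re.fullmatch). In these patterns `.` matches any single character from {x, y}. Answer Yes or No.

Yes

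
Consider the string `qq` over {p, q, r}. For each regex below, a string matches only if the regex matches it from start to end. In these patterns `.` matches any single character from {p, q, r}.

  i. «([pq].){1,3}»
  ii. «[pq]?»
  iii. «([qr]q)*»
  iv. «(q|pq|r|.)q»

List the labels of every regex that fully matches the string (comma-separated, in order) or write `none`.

i, iii, iv

i → match
ii → no match
iii → match
iv → match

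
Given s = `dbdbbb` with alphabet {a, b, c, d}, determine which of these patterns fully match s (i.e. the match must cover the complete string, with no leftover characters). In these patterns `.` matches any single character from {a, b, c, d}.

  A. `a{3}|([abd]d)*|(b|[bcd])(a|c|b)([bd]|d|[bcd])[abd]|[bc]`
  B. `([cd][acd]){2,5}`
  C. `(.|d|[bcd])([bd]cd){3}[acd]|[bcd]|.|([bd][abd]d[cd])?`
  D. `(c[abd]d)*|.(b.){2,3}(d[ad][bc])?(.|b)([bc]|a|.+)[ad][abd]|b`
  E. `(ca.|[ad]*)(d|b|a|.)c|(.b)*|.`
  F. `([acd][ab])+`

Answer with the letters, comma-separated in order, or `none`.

A → no match
B → no match
C → no match
D → no match
E → match
F → no match

E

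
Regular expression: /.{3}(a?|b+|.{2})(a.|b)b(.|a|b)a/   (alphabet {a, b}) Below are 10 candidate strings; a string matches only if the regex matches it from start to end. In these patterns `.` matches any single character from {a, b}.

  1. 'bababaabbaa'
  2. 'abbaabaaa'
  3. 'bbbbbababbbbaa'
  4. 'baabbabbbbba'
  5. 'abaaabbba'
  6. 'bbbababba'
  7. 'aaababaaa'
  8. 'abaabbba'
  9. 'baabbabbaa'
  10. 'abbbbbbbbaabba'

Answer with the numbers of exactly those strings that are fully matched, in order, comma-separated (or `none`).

5, 8, 9, 10

1 → no match
2 → no match
3 → no match
4 → no match
5 → match
6 → no match
7 → no match
8 → match
9 → match
10 → match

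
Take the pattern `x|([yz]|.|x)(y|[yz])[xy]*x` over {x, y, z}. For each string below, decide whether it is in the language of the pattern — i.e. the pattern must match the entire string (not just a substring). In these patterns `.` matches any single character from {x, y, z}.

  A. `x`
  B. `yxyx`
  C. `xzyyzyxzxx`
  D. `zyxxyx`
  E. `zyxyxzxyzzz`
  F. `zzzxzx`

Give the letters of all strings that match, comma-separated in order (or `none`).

A. `x` → match
B. `yxyx` → no match
C. `xzyyzyxzxx` → no match
D. `zyxxyx` → match
E. `zyxyxzxyzzz` → no match — must end with `x`
F. `zzzxzx` → no match

A, D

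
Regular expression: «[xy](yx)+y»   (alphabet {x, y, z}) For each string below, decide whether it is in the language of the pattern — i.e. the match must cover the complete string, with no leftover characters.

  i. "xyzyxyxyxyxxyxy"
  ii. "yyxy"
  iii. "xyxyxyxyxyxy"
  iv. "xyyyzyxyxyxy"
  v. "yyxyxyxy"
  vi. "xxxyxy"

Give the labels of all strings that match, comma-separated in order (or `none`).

ii, iii, v

i → no match
ii → match
iii → match
iv → no match
v → match
vi → no match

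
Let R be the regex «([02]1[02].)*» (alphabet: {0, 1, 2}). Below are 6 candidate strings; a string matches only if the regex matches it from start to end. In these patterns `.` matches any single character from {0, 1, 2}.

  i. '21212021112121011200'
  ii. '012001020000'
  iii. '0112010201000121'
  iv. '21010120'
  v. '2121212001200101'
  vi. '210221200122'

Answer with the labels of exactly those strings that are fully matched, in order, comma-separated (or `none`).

i → no match
ii. '012001020000' → no match
iii → no match
iv. '21010120' → match
v → match
vi. '210221200122' → match

iv, v, vi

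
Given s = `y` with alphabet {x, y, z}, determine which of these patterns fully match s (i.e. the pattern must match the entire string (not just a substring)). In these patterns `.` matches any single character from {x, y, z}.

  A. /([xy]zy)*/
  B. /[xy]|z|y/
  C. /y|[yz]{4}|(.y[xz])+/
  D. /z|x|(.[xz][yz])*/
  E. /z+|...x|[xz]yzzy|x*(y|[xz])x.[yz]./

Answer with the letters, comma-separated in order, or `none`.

A → no match
B → match
C → match
D → no match
E → no match

B, C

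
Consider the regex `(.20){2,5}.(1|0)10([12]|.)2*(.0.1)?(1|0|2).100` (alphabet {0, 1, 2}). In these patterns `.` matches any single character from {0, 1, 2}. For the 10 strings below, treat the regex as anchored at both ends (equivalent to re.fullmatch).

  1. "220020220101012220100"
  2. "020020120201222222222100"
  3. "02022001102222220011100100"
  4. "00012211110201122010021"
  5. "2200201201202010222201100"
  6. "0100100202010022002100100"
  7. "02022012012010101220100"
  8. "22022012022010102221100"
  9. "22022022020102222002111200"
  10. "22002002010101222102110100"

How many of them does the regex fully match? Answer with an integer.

1 → match
2 → no match
3 → no match
4 → no match — must end with "100"
5 → match
6 → no match
7 → match
8 → match
9 → no match — must end with "100"
10 → match
Total matched: 5

5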